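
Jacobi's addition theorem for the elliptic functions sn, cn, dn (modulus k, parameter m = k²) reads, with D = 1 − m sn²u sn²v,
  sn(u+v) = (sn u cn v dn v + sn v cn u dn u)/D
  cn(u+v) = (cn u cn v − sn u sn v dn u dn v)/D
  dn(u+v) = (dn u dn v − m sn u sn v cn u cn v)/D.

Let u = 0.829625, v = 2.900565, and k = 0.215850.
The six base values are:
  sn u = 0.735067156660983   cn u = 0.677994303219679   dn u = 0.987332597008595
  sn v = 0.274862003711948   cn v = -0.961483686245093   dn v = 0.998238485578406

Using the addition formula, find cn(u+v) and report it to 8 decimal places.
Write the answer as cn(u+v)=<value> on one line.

cn(u+v)=-0.85263338

m = k² = 0.0465912225
D = 1 − m·sn²u·sn²v = 0.9980981005212129
cn(u+v) = (cn u·cn v − sn u·sn v·dn u·dn v)/D = -0.8510117539965496/0.9980981005212129 = -0.8526333769718087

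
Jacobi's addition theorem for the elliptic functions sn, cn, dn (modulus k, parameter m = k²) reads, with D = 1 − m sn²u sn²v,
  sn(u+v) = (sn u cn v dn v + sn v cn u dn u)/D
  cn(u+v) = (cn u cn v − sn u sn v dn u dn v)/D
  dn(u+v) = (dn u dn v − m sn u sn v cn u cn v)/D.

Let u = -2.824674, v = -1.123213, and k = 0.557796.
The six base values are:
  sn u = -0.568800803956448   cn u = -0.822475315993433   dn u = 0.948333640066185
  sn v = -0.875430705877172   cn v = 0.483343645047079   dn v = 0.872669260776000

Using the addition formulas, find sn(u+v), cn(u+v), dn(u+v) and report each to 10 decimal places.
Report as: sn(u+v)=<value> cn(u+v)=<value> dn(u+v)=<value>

m = k² = 0.311136377616
D = 1 − m·sn²u·sn²v = 0.9228537633268651
sn(u+v) = (sn u·cn v·dn v + sn v·cn u·dn u)/D = 0.4428996356506516/0.9228537633268651 = 0.4799239633092131
cn(u+v) = (cn u·cn v − sn u·sn v·dn u·dn v)/D = -0.8096289157552846/0.9228537633268651 = -0.8773100873930364
dn(u+v) = (dn u·dn v − m·sn u·sn v·cn u·cn v)/D = 0.889171822261482/0.9228537633268651 = 0.9635024069859556

sn(u+v)=0.4799239633 cn(u+v)=-0.8773100874 dn(u+v)=0.9635024070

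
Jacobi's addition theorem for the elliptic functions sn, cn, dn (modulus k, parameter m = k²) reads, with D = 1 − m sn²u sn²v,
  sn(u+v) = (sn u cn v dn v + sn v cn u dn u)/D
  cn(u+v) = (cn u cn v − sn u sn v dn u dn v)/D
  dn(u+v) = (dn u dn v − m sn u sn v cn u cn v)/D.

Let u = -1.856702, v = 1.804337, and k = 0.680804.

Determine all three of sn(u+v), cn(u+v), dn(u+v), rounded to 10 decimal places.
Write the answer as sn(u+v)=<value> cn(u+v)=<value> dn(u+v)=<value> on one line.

sn u = -0.999718735655857, cn u = -0.02371601945214918, dn u = 0.7326435733954224
sn v = 0.9998928416187957, cn v = 0.01463916935791986, dn v = 0.7325334414303085
m = k² = 0.463494086416
D = 1 − m·sn²u·sn²v = 0.5368658789996615
sn(u+v) = (sn u·cn v·dn v + sn v·cn u·dn u)/D = -0.02809419223985848/0.5368658789996615 = -0.05233000147486779
cn(u+v) = (cn u·cn v − sn u·sn v·dn u·dn v)/D = 0.5361302905045275/0.5368658789996615 = 0.9986298468129422
dn(u+v) = (dn u·dn v − m·sn u·sn v·cn u·cn v)/D = 0.5365250634737784/0.5368658789996615 = 0.9993651756626476

sn(u+v)=-0.0523300015 cn(u+v)=0.9986298468 dn(u+v)=0.9993651757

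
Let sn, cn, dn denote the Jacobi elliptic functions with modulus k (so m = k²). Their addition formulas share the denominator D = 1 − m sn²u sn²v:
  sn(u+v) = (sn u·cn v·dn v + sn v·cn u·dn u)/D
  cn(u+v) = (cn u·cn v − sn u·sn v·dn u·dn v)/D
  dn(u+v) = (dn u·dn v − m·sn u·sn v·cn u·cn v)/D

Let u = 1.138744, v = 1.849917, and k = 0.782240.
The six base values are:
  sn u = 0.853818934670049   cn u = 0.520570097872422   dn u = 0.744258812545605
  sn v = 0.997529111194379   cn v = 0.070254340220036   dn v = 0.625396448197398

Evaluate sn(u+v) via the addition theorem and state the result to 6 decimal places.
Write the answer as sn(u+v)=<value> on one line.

sn(u+v)=0.762414

m = k² = 0.6118994176
D = 1 − m·sn²u·sn²v = 0.5561228789358399
sn(u+v) = (sn u·cn v·dn v + sn v·cn u·dn u)/D = 0.4239956489336372/0.5561228789358399 = 0.7624136049661675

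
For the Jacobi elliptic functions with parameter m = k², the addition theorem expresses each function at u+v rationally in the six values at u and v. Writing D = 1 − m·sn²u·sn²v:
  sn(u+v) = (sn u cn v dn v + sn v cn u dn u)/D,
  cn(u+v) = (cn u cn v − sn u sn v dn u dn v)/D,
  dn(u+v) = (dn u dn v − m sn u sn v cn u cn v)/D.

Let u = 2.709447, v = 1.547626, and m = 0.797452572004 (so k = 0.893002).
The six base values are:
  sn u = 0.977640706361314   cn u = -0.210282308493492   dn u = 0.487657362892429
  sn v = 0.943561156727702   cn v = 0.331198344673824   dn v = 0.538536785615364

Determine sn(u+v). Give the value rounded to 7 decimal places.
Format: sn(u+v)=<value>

m = k² = 0.797452572004
D = 1 − m·sn²u·sn²v = 0.3214161434013061
sn(u+v) = (sn u·cn v·dn v + sn v·cn u·dn u)/D = 0.07761627818230842/0.3214161434013061 = 0.2414822023590773

sn(u+v)=0.2414822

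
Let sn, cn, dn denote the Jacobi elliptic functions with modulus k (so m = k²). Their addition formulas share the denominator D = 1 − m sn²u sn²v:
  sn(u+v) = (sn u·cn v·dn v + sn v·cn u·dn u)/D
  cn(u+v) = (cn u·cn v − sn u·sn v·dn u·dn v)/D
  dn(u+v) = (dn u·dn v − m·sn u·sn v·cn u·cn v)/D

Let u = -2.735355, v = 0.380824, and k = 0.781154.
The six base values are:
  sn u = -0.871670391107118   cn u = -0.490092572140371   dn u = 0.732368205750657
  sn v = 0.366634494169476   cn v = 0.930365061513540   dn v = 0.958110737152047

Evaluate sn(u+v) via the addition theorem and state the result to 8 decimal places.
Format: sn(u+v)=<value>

sn(u+v)=-0.96898571

m = k² = 0.610201571716
D = 1 − m·sn²u·sn²v = 0.9376775446731822
sn(u+v) = (sn u·cn v·dn v + sn v·cn u·dn u)/D = -0.90859613684337/0.9376775446731822 = -0.9689857051658966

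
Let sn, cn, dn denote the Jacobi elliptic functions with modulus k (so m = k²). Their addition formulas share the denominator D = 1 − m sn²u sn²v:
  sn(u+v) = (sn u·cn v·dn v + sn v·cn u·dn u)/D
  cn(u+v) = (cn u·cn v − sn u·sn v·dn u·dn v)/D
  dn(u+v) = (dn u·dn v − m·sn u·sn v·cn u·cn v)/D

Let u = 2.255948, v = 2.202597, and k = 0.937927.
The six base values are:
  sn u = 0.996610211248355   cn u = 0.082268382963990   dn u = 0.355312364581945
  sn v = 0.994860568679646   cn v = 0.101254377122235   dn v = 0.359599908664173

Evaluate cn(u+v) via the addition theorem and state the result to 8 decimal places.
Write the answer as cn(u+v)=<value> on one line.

m = k² = 0.879707057329
D = 1 − m·sn²u·sn²v = 0.1352049856636105
cn(u+v) = (cn u·cn v − sn u·sn v·dn u·dn v)/D = -0.1183527049833519/0.1352049856636105 = -0.8753575498895649

cn(u+v)=-0.87535755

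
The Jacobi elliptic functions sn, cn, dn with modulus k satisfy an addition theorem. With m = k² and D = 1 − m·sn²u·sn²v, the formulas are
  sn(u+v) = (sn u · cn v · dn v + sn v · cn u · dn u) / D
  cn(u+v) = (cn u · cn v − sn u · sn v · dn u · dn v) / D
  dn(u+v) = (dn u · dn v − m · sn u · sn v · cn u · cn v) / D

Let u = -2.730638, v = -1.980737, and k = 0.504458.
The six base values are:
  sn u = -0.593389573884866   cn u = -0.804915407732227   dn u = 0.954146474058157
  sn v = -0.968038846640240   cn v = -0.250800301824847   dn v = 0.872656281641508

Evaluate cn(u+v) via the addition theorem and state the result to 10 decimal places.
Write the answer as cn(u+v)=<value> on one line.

cn(u+v)=-0.3017544124

m = k² = 0.254477873764
D = 1 − m·sn²u·sn²v = 0.916031688300277
cn(u+v) = (cn u·cn v − sn u·sn v·dn u·dn v)/D = -0.2764166038657949/0.916031688300277 = -0.3017544124250699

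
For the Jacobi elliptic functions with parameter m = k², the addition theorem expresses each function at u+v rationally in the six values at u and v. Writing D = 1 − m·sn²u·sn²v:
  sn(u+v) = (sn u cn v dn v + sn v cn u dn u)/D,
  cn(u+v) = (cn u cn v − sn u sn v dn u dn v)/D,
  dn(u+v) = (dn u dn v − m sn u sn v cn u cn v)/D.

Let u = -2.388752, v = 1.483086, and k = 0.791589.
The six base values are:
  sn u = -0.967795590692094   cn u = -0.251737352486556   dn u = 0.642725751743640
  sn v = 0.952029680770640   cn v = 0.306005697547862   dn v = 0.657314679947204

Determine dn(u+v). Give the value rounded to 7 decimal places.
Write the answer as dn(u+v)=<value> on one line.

dn(u+v)=0.8075966

m = k² = 0.626613144921
D = 1 − m·sn²u·sn²v = 0.4680537446902093
dn(u+v) = (dn u·dn v − m·sn u·sn v·cn u·cn v)/D = 0.3779985997128441/0.4680537446902093 = 0.8075965719770707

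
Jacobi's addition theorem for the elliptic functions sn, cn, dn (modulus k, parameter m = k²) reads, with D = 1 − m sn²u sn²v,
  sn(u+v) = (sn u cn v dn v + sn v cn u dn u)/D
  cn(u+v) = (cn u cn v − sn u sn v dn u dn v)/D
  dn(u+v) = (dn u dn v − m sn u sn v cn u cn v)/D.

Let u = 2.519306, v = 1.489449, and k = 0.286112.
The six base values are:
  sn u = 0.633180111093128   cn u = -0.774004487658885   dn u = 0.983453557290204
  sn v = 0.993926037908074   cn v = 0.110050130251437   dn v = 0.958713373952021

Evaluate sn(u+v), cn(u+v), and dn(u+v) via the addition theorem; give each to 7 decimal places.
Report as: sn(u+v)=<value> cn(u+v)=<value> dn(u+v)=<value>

sn(u+v)=-0.7128821 cn(u+v)=-0.7012839 dn(u+v)=0.9789784

m = k² = 0.081860076544
D = 1 − m·sn²u·sn²v = 0.9675783724976854
sn(u+v) = (sn u·cn v·dn v + sn v·cn u·dn u)/D = -0.6897693447407936/0.9675783724976854 = -0.712882144068845
cn(u+v) = (cn u·cn v − sn u·sn v·dn u·dn v)/D = -0.6785470934143967/0.9675783724976854 = -0.7012838574128214
dn(u+v) = (dn u·dn v − m·sn u·sn v·cn u·cn v)/D = 0.9472382892062925/0.9675783724976854 = 0.9789783609581026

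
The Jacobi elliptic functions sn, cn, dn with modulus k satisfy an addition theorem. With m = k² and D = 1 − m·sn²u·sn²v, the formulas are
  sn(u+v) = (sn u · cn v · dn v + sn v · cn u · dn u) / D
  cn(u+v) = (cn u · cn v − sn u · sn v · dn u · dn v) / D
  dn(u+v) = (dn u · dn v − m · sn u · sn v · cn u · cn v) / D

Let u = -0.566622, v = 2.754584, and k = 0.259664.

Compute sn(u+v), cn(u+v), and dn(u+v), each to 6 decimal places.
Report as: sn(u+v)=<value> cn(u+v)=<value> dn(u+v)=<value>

sn u = -0.5351679275485591, cn u = 0.8447456950605787, dn u = 0.9902974552402746
sn v = 0.4269696718309665, cn v = -0.9042659450275437, dn v = 0.9938350677107386
m = k² = 0.067425392896
D = 1 − m·sn²u·sn²v = 0.9964795539118756
sn(u+v) = (sn u·cn v·dn v + sn v·cn u·dn u)/D = 0.8381319812687464/0.9964795539118756 = 0.8410930038438774
cn(u+v) = (cn u·cn v − sn u·sn v·dn u·dn v)/D = -0.5389863480079402/0.9964795539118756 = -0.5408905239370378
dn(u+v) = (dn u·dn v − m·sn u·sn v·cn u·cn v)/D = 0.9724235229791949/0.9964795539118756 = 0.9758589819146373

sn(u+v)=0.841093 cn(u+v)=-0.540891 dn(u+v)=0.975859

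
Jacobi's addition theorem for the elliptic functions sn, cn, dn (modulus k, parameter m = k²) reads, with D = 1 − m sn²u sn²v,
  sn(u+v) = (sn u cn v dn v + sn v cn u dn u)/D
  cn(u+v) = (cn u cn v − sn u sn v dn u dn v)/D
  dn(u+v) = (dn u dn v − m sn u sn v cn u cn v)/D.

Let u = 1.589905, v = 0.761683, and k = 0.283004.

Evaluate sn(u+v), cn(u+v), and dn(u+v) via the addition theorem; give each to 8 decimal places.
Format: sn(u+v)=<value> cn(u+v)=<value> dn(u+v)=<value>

sn u = 0.9999118474926157, cn u = 0.01327769723649651, dn u = 0.9591260896530272
sn v = 0.6863357779245996, cn v = 0.7272848134951222, dn v = 0.9809548743239483
m = k² = 0.080091264016
D = 1 − m·sn²u·sn²v = 0.962279116720272
sn(u+v) = (sn u·cn v·dn v + sn v·cn u·dn u)/D = 0.7221111682671637/0.962279116720272 = 0.7504175823001639
cn(u+v) = (cn u·cn v − sn u·sn v·dn u·dn v)/D = -0.6360318853169067/0.962279116720272 = -0.6609640324365439
dn(u+v) = (dn u·dn v − m·sn u·sn v·cn u·cn v)/D = 0.9403286373424305/0.962279116720272 = 0.9771890722801352

sn(u+v)=0.75041758 cn(u+v)=-0.66096403 dn(u+v)=0.97718907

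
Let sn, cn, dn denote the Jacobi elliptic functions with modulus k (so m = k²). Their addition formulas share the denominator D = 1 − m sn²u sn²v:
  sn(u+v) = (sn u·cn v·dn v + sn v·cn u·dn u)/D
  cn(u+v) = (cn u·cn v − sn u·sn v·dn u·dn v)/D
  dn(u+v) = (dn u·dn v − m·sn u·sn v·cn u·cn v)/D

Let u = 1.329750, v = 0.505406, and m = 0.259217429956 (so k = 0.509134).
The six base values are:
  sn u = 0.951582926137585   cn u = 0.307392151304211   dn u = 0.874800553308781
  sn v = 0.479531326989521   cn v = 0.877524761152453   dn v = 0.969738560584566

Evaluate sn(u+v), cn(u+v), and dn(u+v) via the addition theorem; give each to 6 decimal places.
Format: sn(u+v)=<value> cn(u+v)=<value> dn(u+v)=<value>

sn(u+v)=0.992275 cn(u+v)=-0.124055 dn(u+v)=0.863002

m = k² = 0.259217429956
D = 1 − m·sn²u·sn²v = 0.9460251491489553
sn(u+v) = (sn u·cn v·dn v + sn v·cn u·dn u)/D = 0.9387173870098066/0.9460251491489553 = 0.992275298235229
cn(u+v) = (cn u·cn v − sn u·sn v·dn u·dn v)/D = -0.1173594910852294/0.9460251491489553 = -0.1240553606749313
dn(u+v) = (dn u·dn v − m·sn u·sn v·cn u·cn v)/D = 0.8164212696178007/0.9460251491489553 = 0.8630016552437889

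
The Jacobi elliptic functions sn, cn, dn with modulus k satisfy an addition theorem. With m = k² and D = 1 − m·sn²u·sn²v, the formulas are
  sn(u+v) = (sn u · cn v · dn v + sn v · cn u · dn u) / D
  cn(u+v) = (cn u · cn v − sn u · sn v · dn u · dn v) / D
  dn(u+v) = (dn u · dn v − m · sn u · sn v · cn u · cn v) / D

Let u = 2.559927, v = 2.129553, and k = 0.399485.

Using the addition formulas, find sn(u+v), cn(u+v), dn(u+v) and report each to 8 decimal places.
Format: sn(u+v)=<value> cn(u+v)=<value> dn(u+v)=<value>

sn(u+v)=-0.97780524 cn(u+v)=-0.20951592 dn(u+v)=0.92055264

sn u = 0.6524136588795979, cn u = -0.7578630599965509, dn u = 0.9654389049016821
sn v = 0.8996939705195702, cn v = -0.4365212015592493, dn v = 0.9331781179960581
m = k² = 0.159588265225
D = 1 − m·sn²u·sn²v = 0.9450159579007213
sn(u+v) = (sn u·cn v·dn v + sn v·cn u·dn u)/D = -0.9240415522210576/0.9450159579007213 = -0.9778052365102312
cn(u+v) = (cn u·cn v − sn u·sn v·dn u·dn v)/D = -0.1979958849469263/0.9450159579007213 = -0.2095159169446816
dn(u+v) = (dn u·dn v − m·sn u·sn v·cn u·cn v)/D = 0.8699369374480604/0.9450159579007213 = 0.9205526427093961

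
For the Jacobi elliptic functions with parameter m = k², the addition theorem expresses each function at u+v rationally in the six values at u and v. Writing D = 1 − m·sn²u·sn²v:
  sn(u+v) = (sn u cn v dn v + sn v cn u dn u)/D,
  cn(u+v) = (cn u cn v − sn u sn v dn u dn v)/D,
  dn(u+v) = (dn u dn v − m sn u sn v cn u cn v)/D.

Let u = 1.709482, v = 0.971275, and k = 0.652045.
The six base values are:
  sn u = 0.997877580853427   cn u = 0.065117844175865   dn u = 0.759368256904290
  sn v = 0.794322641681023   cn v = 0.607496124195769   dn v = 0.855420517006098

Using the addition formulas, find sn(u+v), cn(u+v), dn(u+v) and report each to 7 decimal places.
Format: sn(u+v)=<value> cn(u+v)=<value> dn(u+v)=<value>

sn(u+v)=0.7611592 cn(u+v)=-0.6485651 dn(u+v)=0.8681453

m = k² = 0.425162682025
D = 1 − m·sn²u·sn²v = 0.7328817547468923
sn(u+v) = (sn u·cn v·dn v + sn v·cn u·dn u)/D = 0.5578397050784662/0.7328817547468923 = 0.7611592203862702
cn(u+v) = (cn u·cn v − sn u·sn v·dn u·dn v)/D = -0.4753215015953453/0.7328817547468923 = -0.6485650632133722
dn(u+v) = (dn u·dn v − m·sn u·sn v·cn u·cn v)/D = 0.6362478755751215/0.7328817547468923 = 0.8681453337514942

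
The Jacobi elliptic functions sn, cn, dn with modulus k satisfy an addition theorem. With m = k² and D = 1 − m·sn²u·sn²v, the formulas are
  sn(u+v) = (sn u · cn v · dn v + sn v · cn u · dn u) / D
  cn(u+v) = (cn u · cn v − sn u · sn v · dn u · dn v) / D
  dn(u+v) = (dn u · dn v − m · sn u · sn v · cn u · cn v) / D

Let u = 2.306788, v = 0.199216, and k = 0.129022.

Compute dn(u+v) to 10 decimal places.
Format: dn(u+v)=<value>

sn u = 0.7489914499578137, cn u = -0.6625796615427399, dn u = 0.9953197531721162
sn v = 0.1978795665489053, cn v = 0.980226339751395, dn v = 0.9996740355541334
m = k² = 0.016646676484
D = 1 − m·sn²u·sn²v = 0.9996343351962198
dn(u+v) = (dn u·dn v − m·sn u·sn v·cn u·cn v)/D = 0.9965977101974854/0.9996343351962198 = 0.9969622642082034

dn(u+v)=0.9969622642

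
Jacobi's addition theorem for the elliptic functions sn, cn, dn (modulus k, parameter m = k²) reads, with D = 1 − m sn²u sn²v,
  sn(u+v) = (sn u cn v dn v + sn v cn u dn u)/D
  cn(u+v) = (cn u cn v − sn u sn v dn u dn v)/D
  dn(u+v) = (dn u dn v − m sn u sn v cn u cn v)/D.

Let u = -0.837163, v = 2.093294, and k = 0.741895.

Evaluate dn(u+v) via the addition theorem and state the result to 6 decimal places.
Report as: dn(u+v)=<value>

dn(u+v)=0.743313

sn u = -0.71093552474991, cn u = 0.703257193101194, dn u = 0.8495925859459781
sn v = 0.9914949710895256, cn v = -0.1301450049144446, dn v = 0.6774322623469655
m = k² = 0.550408191025
D = 1 − m·sn²u·sn²v = 0.7265195083547428
dn(u+v) = (dn u·dn v − m·sn u·sn v·cn u·cn v)/D = 0.5400317027137523/0.7265195083547428 = 0.7433134231132954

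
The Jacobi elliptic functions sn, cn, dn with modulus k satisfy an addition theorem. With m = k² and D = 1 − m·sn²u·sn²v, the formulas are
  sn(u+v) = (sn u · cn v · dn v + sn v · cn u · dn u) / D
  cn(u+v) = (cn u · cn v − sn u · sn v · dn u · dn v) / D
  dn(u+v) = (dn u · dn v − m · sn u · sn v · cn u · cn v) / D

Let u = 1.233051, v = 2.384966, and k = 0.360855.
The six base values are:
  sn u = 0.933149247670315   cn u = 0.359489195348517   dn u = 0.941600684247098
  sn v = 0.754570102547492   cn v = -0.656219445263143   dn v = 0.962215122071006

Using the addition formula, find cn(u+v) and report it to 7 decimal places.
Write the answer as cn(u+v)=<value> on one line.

m = k² = 0.130216331025
D = 1 − m·sn²u·sn²v = 0.935439503397206
cn(u+v) = (cn u·cn v − sn u·sn v·dn u·dn v)/D = -0.8738582152869071/0.935439503397206 = -0.9341686042906504

cn(u+v)=-0.9341686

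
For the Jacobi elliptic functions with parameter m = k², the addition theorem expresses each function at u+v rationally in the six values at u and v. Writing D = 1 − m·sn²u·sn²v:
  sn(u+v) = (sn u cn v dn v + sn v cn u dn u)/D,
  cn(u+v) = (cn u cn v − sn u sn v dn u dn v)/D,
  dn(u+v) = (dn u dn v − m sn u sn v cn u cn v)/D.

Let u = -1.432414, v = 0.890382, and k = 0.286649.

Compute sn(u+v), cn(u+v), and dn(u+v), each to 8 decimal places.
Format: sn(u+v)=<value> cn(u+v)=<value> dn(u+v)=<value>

sn(u+v)=-0.51411683 cn(u+v)=0.85772017 dn(u+v)=0.98908127

sn u = -0.9864067279207348, cn u = 0.1643221443163077, dn u = 0.9591929016245503
sn v = 0.772105653769369, cn v = 0.6354941851955651, dn v = 0.9752004875308603
m = k² = 0.082167649201
D = 1 − m·sn²u·sn²v = 0.9523386456869212
sn(u+v) = (sn u·cn v·dn v + sn v·cn u·dn u)/D = -0.4896133285406497/0.9523386456869212 = -0.5141168330804133
cn(u+v) = (cn u·cn v − sn u·sn v·dn u·dn v)/D = 0.8168400605896757/0.9523386456869212 = 0.8577201652889866
dn(u+v) = (dn u·dn v − m·sn u·sn v·cn u·cn v)/D = 0.9419403206453631/0.9523386456869212 = 0.9890812736743894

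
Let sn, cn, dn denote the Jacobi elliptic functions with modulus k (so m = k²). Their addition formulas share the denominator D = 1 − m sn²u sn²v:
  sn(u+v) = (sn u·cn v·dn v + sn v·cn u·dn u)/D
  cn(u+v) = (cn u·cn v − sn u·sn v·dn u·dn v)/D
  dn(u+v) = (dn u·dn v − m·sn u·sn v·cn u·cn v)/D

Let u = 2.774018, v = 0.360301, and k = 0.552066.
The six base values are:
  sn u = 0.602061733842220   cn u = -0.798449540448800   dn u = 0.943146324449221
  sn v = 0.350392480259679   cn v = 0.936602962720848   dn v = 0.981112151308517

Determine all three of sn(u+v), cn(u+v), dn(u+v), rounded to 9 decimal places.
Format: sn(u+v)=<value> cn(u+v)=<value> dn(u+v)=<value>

sn(u+v)=0.293356316 cn(u+v)=-0.956003176 dn(u+v)=0.986798629

m = k² = 0.304776868356
D = 1 − m·sn²u·sn²v = 0.9864364426916849
sn(u+v) = (sn u·cn v·dn v + sn v·cn u·dn u)/D = 0.2893773603138449/0.9864364426916849 = 0.293356315511035
cn(u+v) = (cn u·cn v − sn u·sn v·dn u·dn v)/D = -0.9430363719433185/0.9864364426916849 = -0.9560031758052847
dn(u+v) = (dn u·dn v − m·sn u·sn v·cn u·cn v)/D = 0.9734141292719448/0.9864364426916849 = 0.9867986290285402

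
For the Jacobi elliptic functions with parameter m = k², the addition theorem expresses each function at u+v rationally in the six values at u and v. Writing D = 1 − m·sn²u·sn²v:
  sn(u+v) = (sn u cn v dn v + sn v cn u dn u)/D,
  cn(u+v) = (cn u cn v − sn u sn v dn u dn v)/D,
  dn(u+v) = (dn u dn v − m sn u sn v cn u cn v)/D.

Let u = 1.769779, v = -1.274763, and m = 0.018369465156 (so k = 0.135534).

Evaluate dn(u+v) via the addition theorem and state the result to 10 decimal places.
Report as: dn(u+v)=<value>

sn u = 0.9820144511662789, cn u = -0.1888057671274692, dn u = 0.9911031038773138
sn v = -0.9551569934626802, cn v = 0.2960998443757334, dn v = 0.9915851349562466
m = k² = 0.018369465156
D = 1 − m·sn²u·sn²v = 0.9838384954442024
dn(u+v) = (dn u·dn v − m·sn u·sn v·cn u·cn v)/D = 0.9817998471009936/0.9838384954442024 = 0.9979278628020259

dn(u+v)=0.9979278628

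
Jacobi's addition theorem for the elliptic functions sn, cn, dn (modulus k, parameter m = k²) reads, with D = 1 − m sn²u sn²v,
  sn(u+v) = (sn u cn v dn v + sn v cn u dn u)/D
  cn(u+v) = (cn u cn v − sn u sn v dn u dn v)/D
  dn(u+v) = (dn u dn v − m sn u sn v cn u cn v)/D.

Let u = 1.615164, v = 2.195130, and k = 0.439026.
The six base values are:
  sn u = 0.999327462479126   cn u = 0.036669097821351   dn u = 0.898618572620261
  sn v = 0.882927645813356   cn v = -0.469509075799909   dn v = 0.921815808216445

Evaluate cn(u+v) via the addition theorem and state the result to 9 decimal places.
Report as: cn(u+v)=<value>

m = k² = 0.192743828676
D = 1 − m·sn²u·sn²v = 0.8499464213947035
cn(u+v) = (cn u·cn v − sn u·sn v·dn u·dn v)/D = -0.7481072480976497/0.8499464213947035 = -0.8801816552978213

cn(u+v)=-0.880181655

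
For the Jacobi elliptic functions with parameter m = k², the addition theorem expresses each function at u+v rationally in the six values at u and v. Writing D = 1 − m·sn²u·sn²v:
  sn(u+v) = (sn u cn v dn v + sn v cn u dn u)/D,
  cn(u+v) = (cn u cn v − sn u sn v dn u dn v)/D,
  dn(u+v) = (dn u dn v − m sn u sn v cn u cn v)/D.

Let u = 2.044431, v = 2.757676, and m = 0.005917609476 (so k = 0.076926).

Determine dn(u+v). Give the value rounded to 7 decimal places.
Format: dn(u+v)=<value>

sn u = 0.8915660227754635, cn u = -0.4528907451387605, dn u = 0.9976453034839533
sn v = 0.3788225809677427, cn v = -0.9254693145366507, dn v = 0.9995753019620725
m = k² = 0.005917609476
D = 1 − m·sn²u·sn²v = 0.9993249669492761
dn(u+v) = (dn u·dn v − m·sn u·sn v·cn u·cn v)/D = 0.996383900421187/0.9993249669492761 = 0.9970569468137402

dn(u+v)=0.9970569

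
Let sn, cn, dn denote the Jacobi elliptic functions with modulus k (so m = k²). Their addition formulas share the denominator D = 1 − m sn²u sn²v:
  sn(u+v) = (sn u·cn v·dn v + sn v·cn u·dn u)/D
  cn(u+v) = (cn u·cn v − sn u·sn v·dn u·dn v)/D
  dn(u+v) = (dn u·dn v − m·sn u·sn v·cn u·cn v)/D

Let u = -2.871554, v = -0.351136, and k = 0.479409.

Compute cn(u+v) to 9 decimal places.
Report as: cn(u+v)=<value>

cn(u+v)=-0.991920673

sn u = -0.4568217566597911, cn u = -0.8895582514047422, dn u = 0.9757238573624331
sn v = -0.3424469462059724, cn v = 0.9395371674575753, dn v = 0.9864317035710148
m = k² = 0.229832989281
D = 1 − m·sn²u·sn²v = 0.9943753886343849
cn(u+v) = (cn u·cn v − sn u·sn v·dn u·dn v)/D = -0.9863415048840512/0.9943753886343849 = -0.9919206731761866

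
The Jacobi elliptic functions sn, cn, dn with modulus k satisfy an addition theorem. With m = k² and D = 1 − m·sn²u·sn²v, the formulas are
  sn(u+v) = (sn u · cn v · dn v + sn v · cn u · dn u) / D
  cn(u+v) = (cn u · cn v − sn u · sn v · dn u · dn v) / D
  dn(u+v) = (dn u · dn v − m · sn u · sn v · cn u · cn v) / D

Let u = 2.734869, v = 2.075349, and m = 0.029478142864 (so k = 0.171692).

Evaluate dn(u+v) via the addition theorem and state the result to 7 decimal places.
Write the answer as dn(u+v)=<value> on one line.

sn u = 0.4167713982870953, cn u = -0.9090113319259664, dn u = 0.9974365612889008
sn v = 0.8842008949481873, cn v = -0.4671068158064327, dn v = 0.9884096605591821
m = k² = 0.029478142864
D = 1 − m·sn²u·sn²v = 0.9959968871462901
dn(u+v) = (dn u·dn v − m·sn u·sn v·cn u·cn v)/D = 0.9812634531632886/0.9959968871462901 = 0.9852073493671095

dn(u+v)=0.9852073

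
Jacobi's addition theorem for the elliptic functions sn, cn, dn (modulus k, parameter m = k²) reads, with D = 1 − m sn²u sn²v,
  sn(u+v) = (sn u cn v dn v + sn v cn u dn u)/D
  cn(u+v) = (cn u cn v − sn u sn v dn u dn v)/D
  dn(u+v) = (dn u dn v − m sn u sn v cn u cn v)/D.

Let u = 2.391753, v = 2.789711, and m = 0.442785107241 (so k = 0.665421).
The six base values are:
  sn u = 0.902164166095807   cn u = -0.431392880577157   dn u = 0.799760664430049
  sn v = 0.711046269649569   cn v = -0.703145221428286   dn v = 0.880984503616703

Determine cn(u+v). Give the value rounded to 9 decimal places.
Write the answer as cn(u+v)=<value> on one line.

cn(u+v)=-0.181757468

m = k² = 0.442785107241
D = 1 − m·sn²u·sn²v = 0.8177951739840792
cn(u+v) = (cn u·cn v − sn u·sn v·dn u·dn v)/D = -0.1486403798820954/0.8177951739840792 = -0.1817574676528833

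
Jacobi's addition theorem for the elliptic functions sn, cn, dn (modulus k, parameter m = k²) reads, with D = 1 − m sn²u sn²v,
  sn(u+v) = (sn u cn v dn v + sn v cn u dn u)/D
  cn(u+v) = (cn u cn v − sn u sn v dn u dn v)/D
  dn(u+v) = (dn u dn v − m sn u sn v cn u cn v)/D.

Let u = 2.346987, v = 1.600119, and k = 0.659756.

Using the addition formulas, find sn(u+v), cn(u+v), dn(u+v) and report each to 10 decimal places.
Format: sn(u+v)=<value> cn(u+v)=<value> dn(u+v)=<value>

sn(u+v)=-0.3322316420 cn(u+v)=-0.9431978244 dn(u+v)=0.9756817854

sn u = 0.914113326187666, cn u = -0.4054587856812598, dn u = 0.7976718241940859
sn v = 0.9883531759861318, cn v = 0.1521775263241142, dn v = 0.7581570996200891
m = k² = 0.435277979536
D = 1 − m·sn²u·sn²v = 0.6447033588446721
sn(u+v) = (sn u·cn v·dn v + sn v·cn u·dn u)/D = -0.2141908555301304/0.6447033588446721 = -0.3322316420283072
cn(u+v) = (cn u·cn v − sn u·sn v·dn u·dn v)/D = -0.6080828054737881/0.6447033588446721 = -0.9431978244436184
dn(u+v) = (dn u·dn v − m·sn u·sn v·cn u·cn v)/D = 0.6290253242197215/0.6447033588446721 = 0.9756817854136109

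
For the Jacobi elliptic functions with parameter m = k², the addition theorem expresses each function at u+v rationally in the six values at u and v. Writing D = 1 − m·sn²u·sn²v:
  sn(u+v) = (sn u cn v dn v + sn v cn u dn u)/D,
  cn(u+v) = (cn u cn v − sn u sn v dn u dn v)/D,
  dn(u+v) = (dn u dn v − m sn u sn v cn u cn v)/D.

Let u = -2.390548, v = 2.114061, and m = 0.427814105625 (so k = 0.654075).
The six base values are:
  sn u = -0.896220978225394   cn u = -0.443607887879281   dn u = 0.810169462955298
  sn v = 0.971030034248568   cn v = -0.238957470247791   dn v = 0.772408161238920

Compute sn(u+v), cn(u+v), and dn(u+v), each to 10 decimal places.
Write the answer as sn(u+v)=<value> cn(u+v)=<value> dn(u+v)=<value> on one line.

m = k² = 0.427814105625
D = 1 − m·sn²u·sn²v = 0.6759958025212862
sn(u+v) = (sn u·cn v·dn v + sn v·cn u·dn u)/D = -0.1835679032229062/0.6759958025212862 = -0.2715518388401914
cn(u+v) = (cn u·cn v − sn u·sn v·dn u·dn v)/D = 0.6505944588856745/0.6759958025212862 = 0.9624238145549552
dn(u+v) = (dn u·dn v − m·sn u·sn v·cn u·cn v)/D = 0.6652474713981385/0.6759958025212862 = 0.9841000031611745

sn(u+v)=-0.2715518388 cn(u+v)=0.9624238146 dn(u+v)=0.9841000032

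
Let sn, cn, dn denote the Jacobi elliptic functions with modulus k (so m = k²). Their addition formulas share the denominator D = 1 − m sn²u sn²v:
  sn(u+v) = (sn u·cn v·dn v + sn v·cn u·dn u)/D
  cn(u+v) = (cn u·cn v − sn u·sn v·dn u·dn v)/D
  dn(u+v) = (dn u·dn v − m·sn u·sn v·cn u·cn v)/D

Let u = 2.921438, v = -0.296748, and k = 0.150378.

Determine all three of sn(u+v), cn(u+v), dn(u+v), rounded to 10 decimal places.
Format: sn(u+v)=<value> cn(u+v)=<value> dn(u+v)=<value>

sn(u+v)=0.5092802782 cn(u+v)=-0.8606007194 dn(u+v)=0.9970630907

sn u = 0.2358513027434009, cn u = -0.9717891556270016, dn u = 0.9993708534620228
sn v = -0.2923193645176949, cn v = 0.9563207564033999, dn v = 0.9990333622790489
m = k² = 0.022613542884
D = 1 − m·sn²u·sn²v = 0.999892511911523
sn(u+v) = (sn u·cn v·dn v + sn v·cn u·dn u)/D = 0.5092255365939966/0.999892511911523 = 0.5092802781575948
cn(u+v) = (cn u·cn v − sn u·sn v·dn u·dn v)/D = -0.8605082151015709/0.999892511911523 = -0.8606007194278441
dn(u+v) = (dn u·dn v − m·sn u·sn v·cn u·cn v)/D = 0.9969559182520669/0.999892511911523 = 0.9970630906577726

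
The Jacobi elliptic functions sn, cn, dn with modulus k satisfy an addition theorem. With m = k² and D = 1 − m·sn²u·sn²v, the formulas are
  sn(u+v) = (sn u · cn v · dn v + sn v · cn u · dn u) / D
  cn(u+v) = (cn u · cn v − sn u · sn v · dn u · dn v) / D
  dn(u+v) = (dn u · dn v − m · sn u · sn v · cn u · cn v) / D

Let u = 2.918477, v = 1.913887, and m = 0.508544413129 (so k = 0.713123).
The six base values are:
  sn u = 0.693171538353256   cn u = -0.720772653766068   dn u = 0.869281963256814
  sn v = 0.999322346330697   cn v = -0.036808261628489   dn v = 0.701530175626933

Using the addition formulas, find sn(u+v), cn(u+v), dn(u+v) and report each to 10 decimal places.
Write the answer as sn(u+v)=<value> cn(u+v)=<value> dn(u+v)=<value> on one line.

m = k² = 0.508544413129
D = 1 − m·sn²u·sn²v = 0.7559821872495429
sn(u+v) = (sn u·cn v·dn v + sn v·cn u·dn u)/D = -0.6440292295673218/0.7559821872495429 = -0.8519105878809994
cn(u+v) = (cn u·cn v − sn u·sn v·dn u·dn v)/D = -0.3958982431149762/0.7559821872495429 = -0.5236872637903752
dn(u+v) = (dn u·dn v − m·sn u·sn v·cn u·cn v)/D = 0.6004816781234382/0.7559821872495429 = 0.7943066493512824

sn(u+v)=-0.8519105879 cn(u+v)=-0.5236872638 dn(u+v)=0.7943066494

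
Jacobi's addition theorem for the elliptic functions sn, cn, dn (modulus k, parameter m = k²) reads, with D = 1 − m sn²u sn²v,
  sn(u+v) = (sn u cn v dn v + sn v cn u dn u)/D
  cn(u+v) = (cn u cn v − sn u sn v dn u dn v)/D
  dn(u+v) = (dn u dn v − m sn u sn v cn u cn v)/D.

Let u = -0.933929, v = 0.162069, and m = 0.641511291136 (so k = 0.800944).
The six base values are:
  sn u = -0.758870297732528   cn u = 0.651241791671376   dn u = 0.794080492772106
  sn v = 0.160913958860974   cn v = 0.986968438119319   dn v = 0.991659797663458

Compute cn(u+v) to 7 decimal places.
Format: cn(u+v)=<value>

cn(u+v)=0.7460504

m = k² = 0.641511291136
D = 1 − m·sn²u·sn²v = 0.9904340775968572
cn(u+v) = (cn u·cn v − sn u·sn v·dn u·dn v)/D = 0.7389137774857936/0.9904340775968572 = 0.7460504380853487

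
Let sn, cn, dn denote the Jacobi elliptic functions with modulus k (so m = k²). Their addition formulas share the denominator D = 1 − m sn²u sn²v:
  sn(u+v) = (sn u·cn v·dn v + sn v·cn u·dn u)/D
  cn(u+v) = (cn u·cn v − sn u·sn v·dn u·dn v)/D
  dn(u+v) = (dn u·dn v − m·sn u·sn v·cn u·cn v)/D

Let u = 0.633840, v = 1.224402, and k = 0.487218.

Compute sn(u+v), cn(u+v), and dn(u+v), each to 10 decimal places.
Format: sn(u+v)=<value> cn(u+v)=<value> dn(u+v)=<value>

sn u = 0.584752207823328, cn u = 0.8112119670257234, dn u = 0.9585567086395944
sn v = 0.9210129599772693, cn v = 0.3895319339334183, dn v = 0.8936653257103562
m = k² = 0.237381379524
D = 1 − m·sn²u·sn²v = 0.931147157757723
sn(u+v) = (sn u·cn v·dn v + sn v·cn u·dn u)/D = 0.9197317121290744/0.931147157757723 = 0.9877404494729513
cn(u+v) = (cn u·cn v − sn u·sn v·dn u·dn v)/D = -0.1453568268242232/0.931147157757723 = -0.1561051071392991
dn(u+v) = (dn u·dn v − m·sn u·sn v·cn u·cn v)/D = 0.8162307246897037/0.931147157757723 = 0.8765861742576251

sn(u+v)=0.9877404495 cn(u+v)=-0.1561051071 dn(u+v)=0.8765861743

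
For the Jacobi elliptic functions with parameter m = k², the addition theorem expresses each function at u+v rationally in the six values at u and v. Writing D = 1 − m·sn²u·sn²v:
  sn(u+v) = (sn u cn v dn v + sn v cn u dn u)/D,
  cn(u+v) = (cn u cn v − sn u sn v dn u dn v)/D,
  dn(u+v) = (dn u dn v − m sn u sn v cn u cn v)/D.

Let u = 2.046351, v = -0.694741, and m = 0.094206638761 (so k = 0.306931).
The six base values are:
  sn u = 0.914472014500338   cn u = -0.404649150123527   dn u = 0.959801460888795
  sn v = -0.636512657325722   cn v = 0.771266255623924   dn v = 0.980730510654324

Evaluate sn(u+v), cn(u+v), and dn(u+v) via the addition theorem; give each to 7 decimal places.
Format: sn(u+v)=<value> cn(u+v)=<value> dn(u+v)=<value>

m = k² = 0.094206638761
D = 1 − m·sn²u·sn²v = 0.9680819437477817
sn(u+v) = (sn u·cn v·dn v + sn v·cn u·dn u)/D = 0.9389212055667425/0.9680819437477817 = 0.9698778203959183
cn(u+v) = (cn u·cn v − sn u·sn v·dn u·dn v)/D = 0.2358169195532375/0.9680819437477817 = 0.2435918995041971
dn(u+v) = (dn u·dn v − m·sn u·sn v·cn u·cn v)/D = 0.9241929548568662/0.9680819437477817 = 0.9546639732572576

sn(u+v)=0.9698778 cn(u+v)=0.2435919 dn(u+v)=0.9546640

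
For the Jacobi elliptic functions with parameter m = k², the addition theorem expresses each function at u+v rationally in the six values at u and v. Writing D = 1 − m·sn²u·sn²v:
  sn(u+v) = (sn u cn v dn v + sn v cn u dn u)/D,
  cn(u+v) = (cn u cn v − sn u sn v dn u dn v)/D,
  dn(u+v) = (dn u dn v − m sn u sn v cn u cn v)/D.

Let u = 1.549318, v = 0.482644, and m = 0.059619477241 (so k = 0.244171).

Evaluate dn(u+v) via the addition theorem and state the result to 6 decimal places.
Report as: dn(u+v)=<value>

dn(u+v)=0.974932

sn u = 0.9990176996726024, cn u = 0.04431292972555413, dn u = 0.969792551886929
sn v = 0.4631785799614618, cn v = 0.8862649733938963, dn v = 0.9935842044862203
m = k² = 0.059619477241
D = 1 − m·sn²u·sn²v = 0.9872346871472462
dn(u+v) = (dn u·dn v − m·sn u·sn v·cn u·cn v)/D = 0.962487123683823/0.9872346871472462 = 0.9749324413074112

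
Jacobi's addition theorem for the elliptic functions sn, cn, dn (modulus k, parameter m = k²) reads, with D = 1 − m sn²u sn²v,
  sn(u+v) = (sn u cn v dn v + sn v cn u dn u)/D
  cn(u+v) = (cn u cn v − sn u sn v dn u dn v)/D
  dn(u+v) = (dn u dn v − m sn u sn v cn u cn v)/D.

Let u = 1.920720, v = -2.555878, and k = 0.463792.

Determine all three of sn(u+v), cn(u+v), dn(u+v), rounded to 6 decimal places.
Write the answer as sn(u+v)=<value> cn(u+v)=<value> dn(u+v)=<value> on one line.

sn(u+v)=-0.586483 cn(u+v)=0.809961 dn(u+v)=0.962296

sn u = 0.9747917044234704, cn u = -0.2231168594866502, dn u = 0.8919669572040919
sn v = -0.6916850120181756, cn v = -0.7221993105434374, dn v = 0.9471476438104209
m = k² = 0.215103019264
D = 1 − m·sn²u·sn²v = 0.9022117023190994
sn(u+v) = (sn u·cn v·dn v + sn v·cn u·dn u)/D = -0.5291319438771479/0.9022117023190994 = -0.5864831308627845
cn(u+v) = (cn u·cn v − sn u·sn v·dn u·dn v)/D = 0.7307566912251423/0.9022117023190994 = 0.8099614418065751
dn(u+v) = (dn u·dn v − m·sn u·sn v·cn u·cn v)/D = 0.8681942641989899/0.9022117023190994 = 0.9622955033362247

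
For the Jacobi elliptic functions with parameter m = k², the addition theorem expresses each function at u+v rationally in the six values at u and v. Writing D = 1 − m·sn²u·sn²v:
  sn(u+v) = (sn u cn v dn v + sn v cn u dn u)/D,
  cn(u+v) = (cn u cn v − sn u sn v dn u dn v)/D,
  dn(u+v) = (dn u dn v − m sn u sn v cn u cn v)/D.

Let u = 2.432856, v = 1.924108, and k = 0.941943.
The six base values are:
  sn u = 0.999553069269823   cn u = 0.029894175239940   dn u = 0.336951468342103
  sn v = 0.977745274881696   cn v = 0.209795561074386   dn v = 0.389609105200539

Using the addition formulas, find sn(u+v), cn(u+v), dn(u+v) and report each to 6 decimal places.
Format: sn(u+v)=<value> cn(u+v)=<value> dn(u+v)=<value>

sn(u+v)=0.600121 cn(u+v)=-0.799909 dn(u+v)=0.824899

m = k² = 0.887256615249
D = 1 − m·sn²u·sn²v = 0.1525532629609202
sn(u+v) = (sn u·cn v·dn v + sn v·cn u·dn u)/D = 0.09155044641215334/0.1525532629609202 = 0.6001211946256828
cn(u+v) = (cn u·cn v − sn u·sn v·dn u·dn v)/D = -0.1220287417035802/0.1525532629609202 = -0.7999090896852238
dn(u+v) = (dn u·dn v − m·sn u·sn v·cn u·cn v)/D = 0.1258410533332354/0.1525532629609202 = 0.8248991263167694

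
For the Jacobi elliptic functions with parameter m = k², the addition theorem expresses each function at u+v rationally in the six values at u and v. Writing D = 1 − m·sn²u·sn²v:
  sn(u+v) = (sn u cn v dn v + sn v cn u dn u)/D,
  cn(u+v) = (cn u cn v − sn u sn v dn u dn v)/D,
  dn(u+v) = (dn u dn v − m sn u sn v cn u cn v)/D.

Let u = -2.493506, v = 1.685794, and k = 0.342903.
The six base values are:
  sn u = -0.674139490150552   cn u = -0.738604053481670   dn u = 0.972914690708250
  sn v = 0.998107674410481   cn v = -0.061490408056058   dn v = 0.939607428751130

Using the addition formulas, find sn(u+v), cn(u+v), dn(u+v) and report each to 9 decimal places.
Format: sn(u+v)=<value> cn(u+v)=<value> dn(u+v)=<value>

m = k² = 0.117582467409
D = 1 − m·sn²u·sn²v = 0.9467650444660462
sn(u+v) = (sn u·cn v·dn v + sn v·cn u·dn u)/D = -0.6782892591797463/0.9467650444660462 = -0.7164282871916611
cn(u+v) = (cn u·cn v − sn u·sn v·dn u·dn v)/D = 0.6605208023250936/0.9467650444660462 = 0.6976607408415804
dn(u+v) = (dn u·dn v − m·sn u·sn v·cn u·cn v)/D = 0.9177511321836536/0.9467650444660462 = 0.9693546857776569

sn(u+v)=-0.716428287 cn(u+v)=0.697660741 dn(u+v)=0.969354686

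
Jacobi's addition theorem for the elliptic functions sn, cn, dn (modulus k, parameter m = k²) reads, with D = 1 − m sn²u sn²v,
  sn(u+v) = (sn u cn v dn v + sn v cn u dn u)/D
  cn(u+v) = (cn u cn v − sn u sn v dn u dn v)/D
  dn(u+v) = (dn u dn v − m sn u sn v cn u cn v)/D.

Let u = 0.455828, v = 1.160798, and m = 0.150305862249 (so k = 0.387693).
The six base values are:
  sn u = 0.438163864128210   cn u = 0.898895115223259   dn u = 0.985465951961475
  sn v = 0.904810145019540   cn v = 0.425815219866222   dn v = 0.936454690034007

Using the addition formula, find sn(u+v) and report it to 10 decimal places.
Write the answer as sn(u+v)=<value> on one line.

sn(u+v)=0.9998502441

m = k² = 0.150305862249
D = 1 − m·sn²u·sn²v = 0.976375427524519
sn(u+v) = (sn u·cn v·dn v + sn v·cn u·dn u)/D = 0.9762292095822949/0.976375427524519 = 0.9998502441395982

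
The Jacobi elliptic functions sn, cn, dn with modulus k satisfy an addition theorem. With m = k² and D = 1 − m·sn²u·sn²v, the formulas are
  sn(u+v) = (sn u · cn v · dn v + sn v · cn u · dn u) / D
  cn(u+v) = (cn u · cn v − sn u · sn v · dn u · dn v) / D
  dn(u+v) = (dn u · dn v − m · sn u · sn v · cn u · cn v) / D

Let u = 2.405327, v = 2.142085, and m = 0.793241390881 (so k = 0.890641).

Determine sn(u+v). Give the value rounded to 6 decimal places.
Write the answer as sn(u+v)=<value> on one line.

sn u = 0.9972281403631219, cn u = -0.07440454332841271, dn u = 0.4595106332496301
sn v = 0.9989629527212643, cn v = 0.04553041939641158, dn v = 0.4565117891857802
m = k² = 0.793241390881
D = 1 − m·sn²u·sn²v = 0.212785323133198
sn(u+v) = (sn u·cn v·dn v + sn v·cn u·dn u)/D = -0.0134266628697679/0.212785323133198 = -0.06309957224523028

sn(u+v)=-0.063100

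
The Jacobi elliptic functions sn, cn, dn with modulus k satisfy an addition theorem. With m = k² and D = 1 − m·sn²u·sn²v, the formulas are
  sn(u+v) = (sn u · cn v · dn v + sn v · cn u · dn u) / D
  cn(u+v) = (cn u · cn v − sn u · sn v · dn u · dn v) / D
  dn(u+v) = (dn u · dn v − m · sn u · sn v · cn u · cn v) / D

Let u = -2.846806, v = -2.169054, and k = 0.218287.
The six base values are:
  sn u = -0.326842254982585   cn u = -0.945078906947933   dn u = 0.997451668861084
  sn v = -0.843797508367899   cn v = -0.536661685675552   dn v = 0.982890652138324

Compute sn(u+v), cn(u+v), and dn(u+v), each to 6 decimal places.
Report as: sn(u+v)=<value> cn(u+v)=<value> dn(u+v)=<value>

m = k² = 0.047649214369
D = 1 − m·sn²u·sn²v = 0.996375829524367
sn(u+v) = (sn u·cn v·dn v + sn v·cn u·dn u)/D = 0.9678257192312178/0.996375829524367 = 0.9713460428814517
cn(u+v) = (cn u·cn v − sn u·sn v·dn u·dn v)/D = 0.2368082998016463/0.996375829524367 = 0.2376696551487904
dn(u+v) = (dn u·dn v − m·sn u·sn v·cn u·cn v)/D = 0.9737209107201817/0.996375829524367 = 0.9772626772620529

sn(u+v)=0.971346 cn(u+v)=0.237670 dn(u+v)=0.977263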